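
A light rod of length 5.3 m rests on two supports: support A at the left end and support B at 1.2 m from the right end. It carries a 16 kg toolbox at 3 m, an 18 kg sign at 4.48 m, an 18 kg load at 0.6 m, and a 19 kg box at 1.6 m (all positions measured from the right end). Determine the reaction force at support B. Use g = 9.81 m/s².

R_B ≈ 494 N

Sum moments about support A (its reaction then has zero moment arm).
Toolbox: 16 × 9.81 = 157 N down at 3 m → arm 2.3 m, τ = 157 × 2.3 = 361.1 N·m clockwise.
Sign: 18 × 9.81 = 176.6 N down at 4.48 m → arm 0.82 m, τ = 176.6 × 0.82 = 144.8 N·m clockwise.
Load: 18 × 9.81 = 176.6 N down at 0.6 m → arm 4.7 m, τ = 176.6 × 4.7 = 830 N·m clockwise.
Box: 19 × 9.81 = 186.4 N down at 1.6 m → arm 3.7 m, τ = 186.4 × 3.7 = 689.7 N·m clockwise.
Net load moment about support A = 2026 N·m clockwise.
Reaction R at support B is upward at 1.2 m, arm 4.1 m → moment R × 4.1 counterclockwise.
Setting net torque to zero: R × 4.1 = 2026 → R = 494 N.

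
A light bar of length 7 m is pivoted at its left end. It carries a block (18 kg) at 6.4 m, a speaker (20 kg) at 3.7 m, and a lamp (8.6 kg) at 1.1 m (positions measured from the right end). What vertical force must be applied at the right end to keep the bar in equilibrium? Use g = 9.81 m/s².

F ≈ 179 N

Choose the left end as the axis so the unknown pivot reaction has zero arm there.
Block: 18 × 9.81 = 176.6 N down at 6.4 m → arm 0.6 m, τ = 176.6 × 0.6 = 106 N·m clockwise.
Speaker: 20 × 9.81 = 196.2 N down at 3.7 m → arm 3.3 m, τ = 196.2 × 3.3 = 647.5 N·m clockwise.
Lamp: 8.6 × 9.81 = 84.37 N down at 1.1 m → arm 5.9 m, τ = 84.37 × 5.9 = 497.8 N·m clockwise.
Net moment of the loads = 1251 N·m clockwise.
The upward force F acts at the right end, arm 7 m, giving F × 7 counterclockwise.
For rotational equilibrium, F × 7 = 1251, so F = 1251 / 7 = 179 N.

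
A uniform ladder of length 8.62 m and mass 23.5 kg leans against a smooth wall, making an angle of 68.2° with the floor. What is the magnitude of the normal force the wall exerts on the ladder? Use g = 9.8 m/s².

Taking torques about the foot of the ladder:
Ladder weight 23.5×9.8 = 230.3 N acts at 4.31 m along the ladder; its horizontal arm is 4.31·cos68.2° = 1.601 m → τ = 368.7 N·m clockwise.
Wall normal N acts horizontally at the top; its moment arm is the height L sinθ = 8.62·sin68.2° = 8.004 m, counterclockwise.
Setting net torque to zero: N × 8.004 = 368.7 → N = 46.1 N.

N_wall ≈ 46.1 N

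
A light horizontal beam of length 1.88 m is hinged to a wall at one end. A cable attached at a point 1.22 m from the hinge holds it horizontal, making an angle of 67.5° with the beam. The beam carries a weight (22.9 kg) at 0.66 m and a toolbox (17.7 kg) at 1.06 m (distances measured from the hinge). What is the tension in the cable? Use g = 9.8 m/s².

Take moments about the hinge.
Weight: 22.9 × 9.8 = 224.4 N down at 0.66 m → arm 0.66 m, τ = 224.4 × 0.66 = 148.1 N·m clockwise.
Toolbox: 17.7 × 9.8 = 173.5 N down at 1.06 m → arm 1.06 m, τ = 173.5 × 1.06 = 183.9 N·m clockwise.
Total clockwise load moment = 332 N·m.
The cable tension T acts at 1.22 m; only its component perpendicular to the beam, T sinθ, produces torque. sin 67.5° = 0.9239.
For rotational equilibrium, T × 1.22 × 0.9239 = 332, so T = 332 / 1.127 = 295 N.

T ≈ 295 N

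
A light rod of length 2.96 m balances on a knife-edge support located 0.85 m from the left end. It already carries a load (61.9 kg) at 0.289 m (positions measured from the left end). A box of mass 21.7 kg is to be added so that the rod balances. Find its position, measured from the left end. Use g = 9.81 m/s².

About the knife-edge support (at 0.85 m from the left end):
Load: 61.9 × 9.81 = 607.2 N down at 0.289 m → arm 0.561 m, τ = 607.2 × 0.561 = 340.6 N·m counterclockwise.
Net moment of existing loads = 340.6 N·m counterclockwise.
The box weighs 21.7 × 9.81 = 212.9 N and must supply an equal clockwise moment, so its lever arm about the knife-edge support is 340.6 / 212.9 = 1.6 m.
That puts it at 0.85 + 1.6 = 2.45 m from the left end.

x ≈ 2.45 m from the left end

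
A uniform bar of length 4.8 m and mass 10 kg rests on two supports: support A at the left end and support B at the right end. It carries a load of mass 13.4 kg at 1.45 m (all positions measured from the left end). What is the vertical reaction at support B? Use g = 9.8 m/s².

R_B ≈ 88.7 N

Take moments about support A.
Beam weight: 10 × 9.8 = 98 N down at 2.4 m → arm 2.4 m, τ = 98 × 2.4 = 235.2 N·m clockwise.
Load: 13.4 × 9.8 = 131.3 N down at 1.45 m → arm 1.45 m, τ = 131.3 × 1.45 = 190.4 N·m clockwise.
Net load moment about support A = 425.6 N·m clockwise.
Reaction R at support B is upward at 4.8 m, arm 4.8 m → moment R × 4.8 counterclockwise.
For rotational equilibrium, R × 4.8 = 425.6, so R = 88.7 N.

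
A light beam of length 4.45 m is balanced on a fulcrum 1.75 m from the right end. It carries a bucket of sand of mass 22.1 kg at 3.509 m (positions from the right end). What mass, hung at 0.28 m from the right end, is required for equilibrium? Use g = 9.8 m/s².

m ≈ 26.4 kg

Take moments about the fulcrum (at 1.75 m from the right end).
Bucket of sand: 22.1 × 9.8 = 216.6 N down at 3.509 m → arm 1.759 m, τ = 216.6 × 1.759 = 381 N·m counterclockwise.
Net moment of known loads = 381 N·m counterclockwise.
An unknown mass m at 0.28 m has arm 1.47 m; its moment is m·g·1.47 clockwise.
Balancing moments: m × 9.8 × 1.47 = 381, giving m = 381 / (9.8 × 1.47) = 26.4 kg.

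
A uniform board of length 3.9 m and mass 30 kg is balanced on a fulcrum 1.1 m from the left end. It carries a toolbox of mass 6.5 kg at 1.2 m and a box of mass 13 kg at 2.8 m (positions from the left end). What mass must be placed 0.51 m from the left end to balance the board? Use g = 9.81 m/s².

Taking torques about the fulcrum (at 1.1 m from the left end):
Beam weight: 30 × 9.81 = 294.3 N down at 1.95 m → arm 0.85 m, τ = 294.3 × 0.85 = 250.2 N·m clockwise.
Toolbox: 6.5 × 9.81 = 63.77 N down at 1.2 m → arm 0.1 m, τ = 63.77 × 0.1 = 6.377 N·m clockwise.
Box: 13 × 9.81 = 127.5 N down at 2.8 m → arm 1.7 m, τ = 127.5 × 1.7 = 216.8 N·m clockwise.
Net moment of known loads = 473.4 N·m clockwise.
An unknown mass m at 0.51 m has arm 0.59 m; its moment is m·g·0.59 counterclockwise.
Στ = 0 ⇒ m × 9.81 × 0.59 = 473.4 ⇒ m = 473.4 / (9.81 × 0.59) = 81.8 kg.

m ≈ 81.8 kg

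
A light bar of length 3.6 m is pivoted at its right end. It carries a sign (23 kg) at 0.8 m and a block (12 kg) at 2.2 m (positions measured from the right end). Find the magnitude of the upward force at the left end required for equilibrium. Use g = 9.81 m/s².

About the right end:
Sign: 23 × 9.81 = 225.6 N down at 0.8 m → arm 0.8 m, τ = 225.6 × 0.8 = 180.5 N·m counterclockwise.
Block: 12 × 9.81 = 117.7 N down at 2.2 m → arm 2.2 m, τ = 117.7 × 2.2 = 258.9 N·m counterclockwise.
Net moment of the loads = 439.4 N·m counterclockwise.
The upward force F acts at the left end, arm 3.6 m, giving F × 3.6 clockwise.
Στ = 0 ⇒ F × 3.6 = 439.4 ⇒ F = 439.4 / 3.6 = 122 N.

F ≈ 122 N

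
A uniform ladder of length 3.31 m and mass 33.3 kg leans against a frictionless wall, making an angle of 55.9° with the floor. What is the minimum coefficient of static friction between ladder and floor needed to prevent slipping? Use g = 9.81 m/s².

About the foot of the ladder:
Ladder weight 33.3×9.81 = 326.7 N acts at 1.655 m along the ladder; its horizontal arm is 1.655·cos55.9° = 0.9279 m → τ = 303.1 N·m clockwise.
Wall normal N acts horizontally at the top; its moment arm is the height L sinθ = 3.31·sin55.9° = 2.741 m, counterclockwise.
Setting net torque to zero: N × 2.741 = 303.1 → N = 110.6 N.
ΣFx = 0 ⇒ f = N_wall = 110.6 N. ΣFy = 0 ⇒ N_floor = 326.7 N.
μ_min = f / N_floor = 110.6 / 326.7 = 0.339.

μ_min ≈ 0.339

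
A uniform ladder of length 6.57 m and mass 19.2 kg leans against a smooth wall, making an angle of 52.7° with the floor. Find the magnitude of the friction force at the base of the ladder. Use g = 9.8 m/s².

f ≈ 71.7 N

Sum moments about the foot of the ladder (the floor normal and friction both act there and drop out).
Ladder weight 19.2×9.8 = 188.2 N acts at 3.285 m along the ladder; its horizontal arm is 3.285·cos52.7° = 1.991 m → τ = 374.7 N·m clockwise.
Wall normal N acts horizontally at the top; its moment arm is the height L sinθ = 6.57·sin52.7° = 5.226 m, counterclockwise.
For rotational equilibrium, N × 5.226 = 374.7, so N = 71.7 N.
ΣFx = 0: friction at the foot balances the wall's push, so f = N_wall = 71.7 N.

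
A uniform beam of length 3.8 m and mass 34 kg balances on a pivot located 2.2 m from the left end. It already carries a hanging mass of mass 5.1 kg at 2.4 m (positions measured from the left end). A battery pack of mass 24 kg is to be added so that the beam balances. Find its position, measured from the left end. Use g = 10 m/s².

Sum moments about the pivot (at 2.2 m from the left end) (the support reaction has zero arm there).
Beam weight: 34 × 10 = 340 N down at 1.9 m → arm 0.3 m, τ = 340 × 0.3 = 102 N·m counterclockwise.
Hanging mass: 5.1 × 10 = 51 N down at 2.4 m → arm 0.2 m, τ = 51 × 0.2 = 10.2 N·m clockwise.
Net moment of existing loads = 91.8 N·m counterclockwise.
The battery pack weighs 24 × 10 = 240 N and must supply an equal clockwise moment, so its lever arm about the pivot is 91.8 / 240 = 0.383 m.
That puts it at 2.2 + 0.383 = 2.58 m from the left end.

x ≈ 2.58 m from the left end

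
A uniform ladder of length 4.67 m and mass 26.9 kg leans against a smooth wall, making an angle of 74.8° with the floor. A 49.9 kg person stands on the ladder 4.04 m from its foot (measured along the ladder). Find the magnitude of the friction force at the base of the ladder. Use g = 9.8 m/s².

Choose the foot of the ladder as the axis so the floor normal and friction both act there and drop out.
Ladder weight 26.9×9.8 = 263.6 N acts at 2.335 m along the ladder; its horizontal arm is 2.335·cos74.8° = 0.6122 m → τ = 161.4 N·m clockwise.
Person: 49.9×9.8 = 489 N at 4.04 m → arm 1.059 m → τ = 517.9 N·m clockwise.
Wall normal N acts horizontally at the top; its moment arm is the height L sinθ = 4.67·sin74.8° = 4.507 m, counterclockwise.
For rotational equilibrium, N × 4.507 = 679.3, so N = 151 N.
ΣFx = 0: friction at the foot balances the wall's push, so f = N_wall = 151 N.

f ≈ 151 N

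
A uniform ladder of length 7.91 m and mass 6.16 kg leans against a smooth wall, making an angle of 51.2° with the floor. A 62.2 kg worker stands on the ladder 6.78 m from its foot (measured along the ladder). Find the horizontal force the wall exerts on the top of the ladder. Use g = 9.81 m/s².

N_wall ≈ 445 N

About the foot of the ladder:
Ladder weight 6.16×9.81 = 60.43 N acts at 3.955 m along the ladder; its horizontal arm is 3.955·cos51.2° = 2.478 m → τ = 149.7 N·m clockwise.
Worker: 62.2×9.81 = 610.2 N at 6.78 m → arm 4.248 m → τ = 2592 N·m clockwise.
Wall normal N acts horizontally at the top; its moment arm is the height L sinθ = 7.91·sin51.2° = 6.165 m, counterclockwise.
For rotational equilibrium, N × 6.165 = 2742, so N = 445 N.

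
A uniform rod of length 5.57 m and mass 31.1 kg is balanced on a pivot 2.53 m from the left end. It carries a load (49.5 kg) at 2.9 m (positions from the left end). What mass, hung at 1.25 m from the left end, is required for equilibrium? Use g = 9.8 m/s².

Choose the pivot (at 2.53 m from the left end) as the axis so the support reaction has zero arm there.
Beam weight: 31.1 × 9.8 = 304.8 N down at 2.785 m → arm 0.255 m, τ = 304.8 × 0.255 = 77.72 N·m clockwise.
Load: 49.5 × 9.8 = 485.1 N down at 2.9 m → arm 0.37 m, τ = 485.1 × 0.37 = 179.5 N·m clockwise.
Net moment of known loads = 257.2 N·m clockwise.
An unknown mass m at 1.25 m has arm 1.28 m; its moment is m·g·1.28 counterclockwise.
For rotational equilibrium, m × 9.8 × 1.28 = 257.2, so m = 257.2 / (9.8 × 1.28) = 20.5 kg.

m ≈ 20.5 kg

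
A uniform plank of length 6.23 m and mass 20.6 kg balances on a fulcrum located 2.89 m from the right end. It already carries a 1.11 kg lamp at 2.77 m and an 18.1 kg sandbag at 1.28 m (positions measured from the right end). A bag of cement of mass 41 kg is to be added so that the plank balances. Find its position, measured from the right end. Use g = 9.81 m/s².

x ≈ 3.49 m from the right end

Choose the fulcrum (at 2.89 m from the right end) as the axis so the support reaction has zero arm there.
Beam weight: 20.6 × 9.81 = 202.1 N down at 3.115 m → arm 0.225 m, τ = 202.1 × 0.225 = 45.47 N·m counterclockwise.
Lamp: 1.11 × 9.81 = 10.89 N down at 2.77 m → arm 0.12 m, τ = 10.89 × 0.12 = 1.307 N·m clockwise.
Sandbag: 18.1 × 9.81 = 177.6 N down at 1.28 m → arm 1.61 m, τ = 177.6 × 1.61 = 285.9 N·m clockwise.
Net moment of existing loads = 241.7 N·m clockwise.
The bag of cement weighs 41 × 9.81 = 402.2 N and must supply an equal counterclockwise moment, so its lever arm about the fulcrum is 241.7 / 402.2 = 0.601 m.
That puts it at 2.89 + 0.601 = 3.49 m from the right end.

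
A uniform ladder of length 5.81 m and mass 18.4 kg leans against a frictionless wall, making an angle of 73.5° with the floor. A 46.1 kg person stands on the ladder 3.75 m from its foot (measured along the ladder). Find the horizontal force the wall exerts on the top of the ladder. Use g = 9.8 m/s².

Take moments about the foot of the ladder.
Ladder weight 18.4×9.8 = 180.3 N acts at 2.905 m along the ladder; its horizontal arm is 2.905·cos73.5° = 0.8251 m → τ = 148.8 N·m clockwise.
Person: 46.1×9.8 = 451.8 N at 3.75 m → arm 1.065 m → τ = 481.2 N·m clockwise.
Wall normal N acts horizontally at the top; its moment arm is the height L sinθ = 5.81·sin73.5° = 5.571 m, counterclockwise.
For rotational equilibrium, N × 5.571 = 630, so N = 113 N.

N_wall ≈ 113 N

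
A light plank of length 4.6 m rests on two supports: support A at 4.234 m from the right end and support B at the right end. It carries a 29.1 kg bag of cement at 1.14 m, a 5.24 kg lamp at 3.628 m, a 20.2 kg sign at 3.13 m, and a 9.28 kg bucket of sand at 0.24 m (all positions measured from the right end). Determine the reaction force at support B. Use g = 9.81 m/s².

Taking torques about support A:
Bag of cement: 29.1 × 9.81 = 285.5 N down at 1.14 m → arm 3.094 m, τ = 285.5 × 3.094 = 883.3 N·m clockwise.
Lamp: 5.24 × 9.81 = 51.4 N down at 3.628 m → arm 0.606 m, τ = 51.4 × 0.606 = 31.15 N·m clockwise.
Sign: 20.2 × 9.81 = 198.2 N down at 3.13 m → arm 1.104 m, τ = 198.2 × 1.104 = 218.8 N·m clockwise.
Bucket of sand: 9.28 × 9.81 = 91.04 N down at 0.24 m → arm 3.994 m, τ = 91.04 × 3.994 = 363.6 N·m clockwise.
Net load moment about support A = 1497 N·m clockwise.
Reaction R at support B is upward at 0 m, arm 4.234 m → moment R × 4.234 counterclockwise.
Στ = 0 ⇒ R × 4.234 = 1497 ⇒ R = 354 N.

R_B ≈ 354 N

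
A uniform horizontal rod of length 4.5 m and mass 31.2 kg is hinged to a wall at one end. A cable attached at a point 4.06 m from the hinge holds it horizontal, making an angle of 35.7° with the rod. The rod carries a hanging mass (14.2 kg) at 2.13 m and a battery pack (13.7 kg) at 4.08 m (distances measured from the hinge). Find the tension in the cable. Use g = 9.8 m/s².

About the hinge:
Beam weight: 31.2 × 9.8 = 305.8 N down at 2.25 m → arm 2.25 m, τ = 305.8 × 2.25 = 688.1 N·m clockwise.
Hanging mass: 14.2 × 9.8 = 139.2 N down at 2.13 m → arm 2.13 m, τ = 139.2 × 2.13 = 296.5 N·m clockwise.
Battery pack: 13.7 × 9.8 = 134.3 N down at 4.08 m → arm 4.08 m, τ = 134.3 × 4.08 = 547.9 N·m clockwise.
Total clockwise load moment = 1532 N·m.
The cable tension T acts at 4.06 m; only its component perpendicular to the rod, T sinθ, produces torque. sin 35.7° = 0.5835.
Balancing moments: T × 4.06 × 0.5835 = 1532, giving T = 1532 / 2.369 = 647 N.

T ≈ 647 N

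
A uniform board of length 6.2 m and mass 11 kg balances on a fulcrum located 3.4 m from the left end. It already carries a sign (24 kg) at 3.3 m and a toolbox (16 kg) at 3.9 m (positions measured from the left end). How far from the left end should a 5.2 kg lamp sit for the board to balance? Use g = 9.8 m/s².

Choose the fulcrum (at 3.4 m from the left end) as the axis so the support reaction has zero arm there.
Beam weight: 11 × 9.8 = 107.8 N down at 3.1 m → arm 0.3 m, τ = 107.8 × 0.3 = 32.34 N·m counterclockwise.
Sign: 24 × 9.8 = 235.2 N down at 3.3 m → arm 0.1 m, τ = 235.2 × 0.1 = 23.52 N·m counterclockwise.
Toolbox: 16 × 9.8 = 156.8 N down at 3.9 m → arm 0.5 m, τ = 156.8 × 0.5 = 78.4 N·m clockwise.
Net moment of existing loads = 22.54 N·m clockwise.
The lamp weighs 5.2 × 9.8 = 50.96 N and must supply an equal counterclockwise moment, so its lever arm about the fulcrum is 22.54 / 50.96 = 0.442 m.
That puts it at 3.4 − 0.442 = 2.96 m from the left end.

x ≈ 2.96 m from the left end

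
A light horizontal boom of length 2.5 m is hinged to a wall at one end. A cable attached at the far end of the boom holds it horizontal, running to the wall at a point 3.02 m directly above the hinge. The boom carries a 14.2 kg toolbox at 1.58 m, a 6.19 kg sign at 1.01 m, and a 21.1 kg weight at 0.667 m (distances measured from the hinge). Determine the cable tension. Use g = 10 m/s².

T ≈ 222 N

Sum moments about the hinge (the unknown hinge reaction has zero arm there).
Toolbox: 14.2 × 10 = 142 N down at 1.58 m → arm 1.58 m, τ = 142 × 1.58 = 224.4 N·m clockwise.
Sign: 6.19 × 10 = 61.9 N down at 1.01 m → arm 1.01 m, τ = 61.9 × 1.01 = 62.52 N·m clockwise.
Weight: 21.1 × 10 = 211 N down at 0.667 m → arm 0.667 m, τ = 211 × 0.667 = 140.7 N·m clockwise.
Total clockwise load moment = 427.6 N·m.
The cable tension T acts at 2.5 m; only its component perpendicular to the boom, T sinθ, produces torque. sinθ = h/√(h²+d²) = 3.02/√(3.02²+2.5²) = 0.7703.
For rotational equilibrium, T × 2.5 × 0.7703 = 427.6, so T = 427.6 / 1.926 = 222 N.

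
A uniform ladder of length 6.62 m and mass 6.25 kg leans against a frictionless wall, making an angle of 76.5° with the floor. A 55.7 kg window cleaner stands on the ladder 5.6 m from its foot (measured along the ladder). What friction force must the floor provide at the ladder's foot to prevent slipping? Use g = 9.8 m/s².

f ≈ 118 N

Choose the foot of the ladder as the axis so the floor normal and friction both act there and drop out.
Ladder weight 6.25×9.8 = 61.25 N acts at 3.31 m along the ladder; its horizontal arm is 3.31·cos76.5° = 0.7727 m → τ = 47.33 N·m clockwise.
Window cleaner: 55.7×9.8 = 545.9 N at 5.6 m → arm 1.307 m → τ = 713.5 N·m clockwise.
Wall normal N acts horizontally at the top; its moment arm is the height L sinθ = 6.62·sin76.5° = 6.437 m, counterclockwise.
Setting net torque to zero: N × 6.437 = 760.8 → N = 118 N.
ΣFx = 0: friction at the foot balances the wall's push, so f = N_wall = 118 N.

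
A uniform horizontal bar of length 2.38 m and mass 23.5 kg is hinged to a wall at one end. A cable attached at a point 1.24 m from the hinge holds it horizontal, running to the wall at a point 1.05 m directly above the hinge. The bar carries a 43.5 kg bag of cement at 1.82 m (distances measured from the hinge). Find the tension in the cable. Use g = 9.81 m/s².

T ≈ 1310 N

Take moments about the hinge.
Beam weight: 23.5 × 9.81 = 230.5 N down at 1.19 m → arm 1.19 m, τ = 230.5 × 1.19 = 274.3 N·m clockwise.
Bag of cement: 43.5 × 9.81 = 426.7 N down at 1.82 m → arm 1.82 m, τ = 426.7 × 1.82 = 776.6 N·m clockwise.
Total clockwise load moment = 1051 N·m.
The cable tension T acts at 1.24 m; only its component perpendicular to the bar, T sinθ, produces torque. sinθ = h/√(h²+d²) = 1.05/√(1.05²+1.24²) = 0.6462.
Balancing moments: T × 1.24 × 0.6462 = 1051, giving T = 1051 / 0.8013 = 1310 N.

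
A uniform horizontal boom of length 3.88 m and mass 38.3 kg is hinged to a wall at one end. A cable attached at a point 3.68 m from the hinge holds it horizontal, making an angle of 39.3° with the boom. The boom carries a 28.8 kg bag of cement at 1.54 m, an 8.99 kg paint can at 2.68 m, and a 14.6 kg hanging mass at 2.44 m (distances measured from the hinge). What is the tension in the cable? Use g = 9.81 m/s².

Choose the hinge as the axis so the unknown hinge reaction has zero arm there.
Beam weight: 38.3 × 9.81 = 375.7 N down at 1.94 m → arm 1.94 m, τ = 375.7 × 1.94 = 728.9 N·m clockwise.
Bag of cement: 28.8 × 9.81 = 282.5 N down at 1.54 m → arm 1.54 m, τ = 282.5 × 1.54 = 435.1 N·m clockwise.
Paint can: 8.99 × 9.81 = 88.19 N down at 2.68 m → arm 2.68 m, τ = 88.19 × 2.68 = 236.3 N·m clockwise.
Hanging mass: 14.6 × 9.81 = 143.2 N down at 2.44 m → arm 2.44 m, τ = 143.2 × 2.44 = 349.4 N·m clockwise.
Total clockwise load moment = 1750 N·m.
The cable tension T acts at 3.68 m; only its component perpendicular to the boom, T sinθ, produces torque. sin 39.3° = 0.6334.
Setting net torque to zero: T × 3.68 × 0.6334 = 1750 → T = 1750 / 2.331 = 751 N.

T ≈ 751 N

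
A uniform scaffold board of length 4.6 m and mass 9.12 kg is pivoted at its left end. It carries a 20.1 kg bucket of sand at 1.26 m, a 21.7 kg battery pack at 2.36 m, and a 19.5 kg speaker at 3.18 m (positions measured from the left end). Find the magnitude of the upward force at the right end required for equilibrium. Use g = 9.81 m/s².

Take moments about the left end.
Beam weight: 9.12 × 9.81 = 89.47 N down at 2.3 m → arm 2.3 m, τ = 89.47 × 2.3 = 205.8 N·m clockwise.
Bucket of sand: 20.1 × 9.81 = 197.2 N down at 1.26 m → arm 1.26 m, τ = 197.2 × 1.26 = 248.5 N·m clockwise.
Battery pack: 21.7 × 9.81 = 212.9 N down at 2.36 m → arm 2.36 m, τ = 212.9 × 2.36 = 502.4 N·m clockwise.
Speaker: 19.5 × 9.81 = 191.3 N down at 3.18 m → arm 3.18 m, τ = 191.3 × 3.18 = 608.3 N·m clockwise.
Net moment of the loads = 1565 N·m clockwise.
The upward force F acts at the right end, arm 4.6 m, giving F × 4.6 counterclockwise.
Στ = 0 ⇒ F × 4.6 = 1565 ⇒ F = 1565 / 4.6 = 340 N.

F ≈ 340 N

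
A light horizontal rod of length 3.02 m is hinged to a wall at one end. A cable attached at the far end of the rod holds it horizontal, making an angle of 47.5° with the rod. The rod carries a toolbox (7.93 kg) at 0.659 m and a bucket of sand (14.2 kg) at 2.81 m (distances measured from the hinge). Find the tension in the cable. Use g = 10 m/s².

Taking torques about the hinge:
Toolbox: 7.93 × 10 = 79.3 N down at 0.659 m → arm 0.659 m, τ = 79.3 × 0.659 = 52.26 N·m clockwise.
Bucket of sand: 14.2 × 10 = 142 N down at 2.81 m → arm 2.81 m, τ = 142 × 2.81 = 399 N·m clockwise.
Total clockwise load moment = 451.3 N·m.
The cable tension T acts at 3.02 m; only its component perpendicular to the rod, T sinθ, produces torque. sin 47.5° = 0.7373.
Setting net torque to zero: T × 3.02 × 0.7373 = 451.3 → T = 451.3 / 2.227 = 203 N.

T ≈ 203 N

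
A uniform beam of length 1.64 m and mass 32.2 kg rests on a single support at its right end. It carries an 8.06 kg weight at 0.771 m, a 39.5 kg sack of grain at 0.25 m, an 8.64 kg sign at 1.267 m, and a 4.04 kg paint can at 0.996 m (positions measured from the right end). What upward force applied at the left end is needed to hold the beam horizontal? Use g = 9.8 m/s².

About the right end:
Beam weight: 32.2 × 9.8 = 315.6 N down at 0.82 m → arm 0.82 m, τ = 315.6 × 0.82 = 258.8 N·m counterclockwise.
Weight: 8.06 × 9.8 = 78.99 N down at 0.771 m → arm 0.771 m, τ = 78.99 × 0.771 = 60.9 N·m counterclockwise.
Sack of grain: 39.5 × 9.8 = 387.1 N down at 0.25 m → arm 0.25 m, τ = 387.1 × 0.25 = 96.78 N·m counterclockwise.
Sign: 8.64 × 9.8 = 84.67 N down at 1.267 m → arm 1.267 m, τ = 84.67 × 1.267 = 107.3 N·m counterclockwise.
Paint can: 4.04 × 9.8 = 39.59 N down at 0.996 m → arm 0.996 m, τ = 39.59 × 0.996 = 39.43 N·m counterclockwise.
Net moment of the loads = 563.2 N·m counterclockwise.
The upward force F acts at the left end, arm 1.64 m, giving F × 1.64 clockwise.
Setting net torque to zero: F × 1.64 = 563.2 → F = 563.2 / 1.64 = 343 N.

F ≈ 343 N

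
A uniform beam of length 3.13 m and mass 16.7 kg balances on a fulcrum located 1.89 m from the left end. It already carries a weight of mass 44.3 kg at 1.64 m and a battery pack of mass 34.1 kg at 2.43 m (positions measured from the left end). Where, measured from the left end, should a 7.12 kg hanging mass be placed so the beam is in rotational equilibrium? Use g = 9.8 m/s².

x ≈ 1.62 m from the left end

Take moments about the fulcrum (at 1.89 m from the left end).
Beam weight: 16.7 × 9.8 = 163.7 N down at 1.565 m → arm 0.325 m, τ = 163.7 × 0.325 = 53.2 N·m counterclockwise.
Weight: 44.3 × 9.8 = 434.1 N down at 1.64 m → arm 0.25 m, τ = 434.1 × 0.25 = 108.5 N·m counterclockwise.
Battery pack: 34.1 × 9.8 = 334.2 N down at 2.43 m → arm 0.54 m, τ = 334.2 × 0.54 = 180.5 N·m clockwise.
Net moment of existing loads = 18.8 N·m clockwise.
The hanging mass weighs 7.12 × 9.8 = 69.78 N and must supply an equal counterclockwise moment, so its lever arm about the fulcrum is 18.8 / 69.78 = 0.269 m.
That puts it at 1.89 − 0.269 = 1.62 m from the left end.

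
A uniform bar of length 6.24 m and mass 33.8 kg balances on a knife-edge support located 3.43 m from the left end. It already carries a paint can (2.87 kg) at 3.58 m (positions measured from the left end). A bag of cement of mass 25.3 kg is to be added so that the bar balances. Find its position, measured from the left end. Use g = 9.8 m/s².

x ≈ 3.83 m from the left end

Sum moments about the knife-edge support (at 3.43 m from the left end) (the support reaction has zero arm there).
Beam weight: 33.8 × 9.8 = 331.2 N down at 3.12 m → arm 0.31 m, τ = 331.2 × 0.31 = 102.7 N·m counterclockwise.
Paint can: 2.87 × 9.8 = 28.13 N down at 3.58 m → arm 0.15 m, τ = 28.13 × 0.15 = 4.22 N·m clockwise.
Net moment of existing loads = 98.48 N·m counterclockwise.
The bag of cement weighs 25.3 × 9.8 = 247.9 N and must supply an equal clockwise moment, so its lever arm about the knife-edge support is 98.48 / 247.9 = 0.397 m.
That puts it at 3.43 + 0.397 = 3.83 m from the left end.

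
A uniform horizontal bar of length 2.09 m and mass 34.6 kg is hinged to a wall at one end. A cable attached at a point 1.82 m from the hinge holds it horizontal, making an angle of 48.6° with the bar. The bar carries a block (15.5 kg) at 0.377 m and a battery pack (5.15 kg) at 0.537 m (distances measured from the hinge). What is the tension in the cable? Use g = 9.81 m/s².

T ≈ 322 N

Taking torques about the hinge:
Beam weight: 34.6 × 9.81 = 339.4 N down at 1.045 m → arm 1.045 m, τ = 339.4 × 1.045 = 354.7 N·m clockwise.
Block: 15.5 × 9.81 = 152.1 N down at 0.377 m → arm 0.377 m, τ = 152.1 × 0.377 = 57.34 N·m clockwise.
Battery pack: 5.15 × 9.81 = 50.52 N down at 0.537 m → arm 0.537 m, τ = 50.52 × 0.537 = 27.13 N·m clockwise.
Total clockwise load moment = 439.2 N·m.
The cable tension T acts at 1.82 m; only its component perpendicular to the bar, T sinθ, produces torque. sin 48.6° = 0.7501.
Setting net torque to zero: T × 1.82 × 0.7501 = 439.2 → T = 439.2 / 1.365 = 322 N.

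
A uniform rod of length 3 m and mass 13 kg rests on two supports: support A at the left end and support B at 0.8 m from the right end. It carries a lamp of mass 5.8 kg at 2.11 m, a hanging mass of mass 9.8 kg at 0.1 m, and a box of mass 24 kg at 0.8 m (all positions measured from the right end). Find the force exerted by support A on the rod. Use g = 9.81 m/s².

Taking torques about support B:
Beam weight: 13 × 9.81 = 127.5 N down at 1.5 m → arm 0.7 m, τ = 127.5 × 0.7 = 89.25 N·m counterclockwise.
Lamp: 5.8 × 9.81 = 56.9 N down at 2.11 m → arm 1.31 m, τ = 56.9 × 1.31 = 74.54 N·m counterclockwise.
Hanging mass: 9.8 × 9.81 = 96.14 N down at 0.1 m → arm 0.7 m, τ = 96.14 × 0.7 = 67.3 N·m clockwise.
Box: acts at the support B, moment arm 0 → no torque.
Net load moment about support B = 96.49 N·m counterclockwise.
Reaction R at support A is upward at 3 m, arm 2.2 m → moment R × 2.2 clockwise.
Balancing moments: R × 2.2 = 96.49, giving R = 43.9 N.

R_A ≈ 43.9 N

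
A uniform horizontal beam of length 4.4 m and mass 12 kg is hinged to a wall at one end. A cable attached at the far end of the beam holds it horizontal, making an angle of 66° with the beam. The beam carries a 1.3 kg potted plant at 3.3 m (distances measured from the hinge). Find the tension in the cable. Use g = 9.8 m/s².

Choose the hinge as the axis so the unknown hinge reaction has zero arm there.
Beam weight: 12 × 9.8 = 117.6 N down at 2.2 m → arm 2.2 m, τ = 117.6 × 2.2 = 258.7 N·m clockwise.
Potted plant: 1.3 × 9.8 = 12.74 N down at 3.3 m → arm 3.3 m, τ = 12.74 × 3.3 = 42.04 N·m clockwise.
Total clockwise load moment = 300.7 N·m.
The cable tension T acts at 4.4 m; only its component perpendicular to the beam, T sinθ, produces torque. sin 66° = 0.9135.
Balancing moments: T × 4.4 × 0.9135 = 300.7, giving T = 300.7 / 4.019 = 74.8 N.

T ≈ 74.8 N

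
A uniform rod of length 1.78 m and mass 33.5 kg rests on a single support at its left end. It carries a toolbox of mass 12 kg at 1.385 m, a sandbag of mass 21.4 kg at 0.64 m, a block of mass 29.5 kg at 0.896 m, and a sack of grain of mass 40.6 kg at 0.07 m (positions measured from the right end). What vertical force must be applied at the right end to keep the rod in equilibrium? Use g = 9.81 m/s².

Taking torques about the left end:
Beam weight: 33.5 × 9.81 = 328.6 N down at 0.89 m → arm 0.89 m, τ = 328.6 × 0.89 = 292.5 N·m clockwise.
Toolbox: 12 × 9.81 = 117.7 N down at 1.385 m → arm 0.395 m, τ = 117.7 × 0.395 = 46.49 N·m clockwise.
Sandbag: 21.4 × 9.81 = 209.9 N down at 0.64 m → arm 1.14 m, τ = 209.9 × 1.14 = 239.3 N·m clockwise.
Block: 29.5 × 9.81 = 289.4 N down at 0.896 m → arm 0.884 m, τ = 289.4 × 0.884 = 255.8 N·m clockwise.
Sack of grain: 40.6 × 9.81 = 398.3 N down at 0.07 m → arm 1.71 m, τ = 398.3 × 1.71 = 681.1 N·m clockwise.
Net moment of the loads = 1515 N·m clockwise.
The upward force F acts at the right end, arm 1.78 m, giving F × 1.78 counterclockwise.
Στ = 0 ⇒ F × 1.78 = 1515 ⇒ F = 1515 / 1.78 = 851 N.

F ≈ 851 N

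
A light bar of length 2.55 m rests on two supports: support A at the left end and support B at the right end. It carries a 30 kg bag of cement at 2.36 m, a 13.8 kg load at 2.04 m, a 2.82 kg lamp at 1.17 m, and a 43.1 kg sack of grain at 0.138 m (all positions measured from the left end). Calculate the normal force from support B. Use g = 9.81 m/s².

Sum moments about support A (its reaction then has zero moment arm).
Bag of cement: 30 × 9.81 = 294.3 N down at 2.36 m → arm 2.36 m, τ = 294.3 × 2.36 = 694.5 N·m clockwise.
Load: 13.8 × 9.81 = 135.4 N down at 2.04 m → arm 2.04 m, τ = 135.4 × 2.04 = 276.2 N·m clockwise.
Lamp: 2.82 × 9.81 = 27.66 N down at 1.17 m → arm 1.17 m, τ = 27.66 × 1.17 = 32.36 N·m clockwise.
Sack of grain: 43.1 × 9.81 = 422.8 N down at 0.138 m → arm 0.138 m, τ = 422.8 × 0.138 = 58.35 N·m clockwise.
Net load moment about support A = 1061 N·m clockwise.
Reaction R at support B is upward at 2.55 m, arm 2.55 m → moment R × 2.55 counterclockwise.
For rotational equilibrium, R × 2.55 = 1061, so R = 416 N.

R_B ≈ 416 N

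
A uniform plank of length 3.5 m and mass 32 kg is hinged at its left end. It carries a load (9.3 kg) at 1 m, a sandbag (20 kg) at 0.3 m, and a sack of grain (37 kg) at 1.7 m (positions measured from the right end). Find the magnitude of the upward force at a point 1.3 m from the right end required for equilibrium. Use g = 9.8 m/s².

Choose the left end as the axis so the unknown pivot reaction has zero arm there.
Beam weight: 32 × 9.8 = 313.6 N down at 1.75 m → arm 1.75 m, τ = 313.6 × 1.75 = 548.8 N·m clockwise.
Load: 9.3 × 9.8 = 91.14 N down at 1 m → arm 2.5 m, τ = 91.14 × 2.5 = 227.8 N·m clockwise.
Sandbag: 20 × 9.8 = 196 N down at 0.3 m → arm 3.2 m, τ = 196 × 3.2 = 627.2 N·m clockwise.
Sack of grain: 37 × 9.8 = 362.6 N down at 1.7 m → arm 1.8 m, τ = 362.6 × 1.8 = 652.7 N·m clockwise.
Net moment of the loads = 2056 N·m clockwise.
The upward force F acts at a point 1.3 m from the right end, arm 2.2 m, giving F × 2.2 counterclockwise.
Στ = 0 ⇒ F × 2.2 = 2056 ⇒ F = 2056 / 2.2 = 935 N.

F ≈ 935 N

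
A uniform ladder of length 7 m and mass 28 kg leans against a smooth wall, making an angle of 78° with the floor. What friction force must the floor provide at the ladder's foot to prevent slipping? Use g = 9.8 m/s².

f ≈ 29.2 N

Choose the foot of the ladder as the axis so the floor normal and friction both act there and drop out.
Ladder weight 28×9.8 = 274.4 N acts at 3.5 m along the ladder; its horizontal arm is 3.5·cos78° = 0.7277 m → τ = 199.7 N·m clockwise.
Wall normal N acts horizontally at the top; its moment arm is the height L sinθ = 7·sin78° = 6.847 m, counterclockwise.
Setting net torque to zero: N × 6.847 = 199.7 → N = 29.2 N.
ΣFx = 0: friction at the foot balances the wall's push, so f = N_wall = 29.2 N.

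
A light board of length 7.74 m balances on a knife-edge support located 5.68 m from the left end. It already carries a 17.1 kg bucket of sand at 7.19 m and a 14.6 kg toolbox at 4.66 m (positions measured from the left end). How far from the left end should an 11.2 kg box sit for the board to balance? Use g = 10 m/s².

Sum moments about the knife-edge support (at 5.68 m from the left end) (the support reaction has zero arm there).
Bucket of sand: 17.1 × 10 = 171 N down at 7.19 m → arm 1.51 m, τ = 171 × 1.51 = 258.2 N·m clockwise.
Toolbox: 14.6 × 10 = 146 N down at 4.66 m → arm 1.02 m, τ = 146 × 1.02 = 148.9 N·m counterclockwise.
Net moment of existing loads = 109.3 N·m clockwise.
The box weighs 11.2 × 10 = 112 N and must supply an equal counterclockwise moment, so its lever arm about the knife-edge support is 109.3 / 112 = 0.976 m.
That puts it at 5.68 − 0.976 = 4.7 m from the left end.

x ≈ 4.7 m from the left end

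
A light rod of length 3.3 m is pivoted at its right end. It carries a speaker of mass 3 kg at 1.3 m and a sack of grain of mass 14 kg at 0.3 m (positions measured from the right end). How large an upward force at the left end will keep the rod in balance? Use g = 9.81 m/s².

Sum moments about the right end (the unknown pivot reaction has zero arm there).
Speaker: 3 × 9.81 = 29.43 N down at 1.3 m → arm 1.3 m, τ = 29.43 × 1.3 = 38.26 N·m counterclockwise.
Sack of grain: 14 × 9.81 = 137.3 N down at 0.3 m → arm 0.3 m, τ = 137.3 × 0.3 = 41.19 N·m counterclockwise.
Net moment of the loads = 79.45 N·m counterclockwise.
The upward force F acts at the left end, arm 3.3 m, giving F × 3.3 clockwise.
For rotational equilibrium, F × 3.3 = 79.45, so F = 79.45 / 3.3 = 24.1 N.

F ≈ 24.1 N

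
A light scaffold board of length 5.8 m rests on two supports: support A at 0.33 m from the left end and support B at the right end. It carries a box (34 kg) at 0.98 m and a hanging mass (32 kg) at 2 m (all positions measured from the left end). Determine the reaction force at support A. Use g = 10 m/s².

R_A ≈ 522 N

Taking torques about support B:
Box: 34 × 10 = 340 N down at 0.98 m → arm 4.82 m, τ = 340 × 4.82 = 1639 N·m counterclockwise.
Hanging mass: 32 × 10 = 320 N down at 2 m → arm 3.8 m, τ = 320 × 3.8 = 1216 N·m counterclockwise.
Net load moment about support B = 2855 N·m counterclockwise.
Reaction R at support A is upward at 0.33 m, arm 5.47 m → moment R × 5.47 clockwise.
Balancing moments: R × 5.47 = 2855, giving R = 522 N.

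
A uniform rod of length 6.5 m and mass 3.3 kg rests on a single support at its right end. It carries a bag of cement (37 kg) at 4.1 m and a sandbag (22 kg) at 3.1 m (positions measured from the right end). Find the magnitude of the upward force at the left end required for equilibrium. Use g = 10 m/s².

F ≈ 355 N

About the right end:
Beam weight: 3.3 × 10 = 33 N down at 3.25 m → arm 3.25 m, τ = 33 × 3.25 = 107.2 N·m counterclockwise.
Bag of cement: 37 × 10 = 370 N down at 4.1 m → arm 4.1 m, τ = 370 × 4.1 = 1517 N·m counterclockwise.
Sandbag: 22 × 10 = 220 N down at 3.1 m → arm 3.1 m, τ = 220 × 3.1 = 682 N·m counterclockwise.
Net moment of the loads = 2306 N·m counterclockwise.
The upward force F acts at the left end, arm 6.5 m, giving F × 6.5 clockwise.
Στ = 0 ⇒ F × 6.5 = 2306 ⇒ F = 2306 / 6.5 = 355 N.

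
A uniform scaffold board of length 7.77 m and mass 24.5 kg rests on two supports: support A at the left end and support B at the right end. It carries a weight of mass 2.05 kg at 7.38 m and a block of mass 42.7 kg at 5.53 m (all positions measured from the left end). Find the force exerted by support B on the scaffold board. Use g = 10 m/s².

R_B ≈ 446 N

About support A:
Beam weight: 24.5 × 10 = 245 N down at 3.885 m → arm 3.885 m, τ = 245 × 3.885 = 951.8 N·m clockwise.
Weight: 2.05 × 10 = 20.5 N down at 7.38 m → arm 7.38 m, τ = 20.5 × 7.38 = 151.3 N·m clockwise.
Block: 42.7 × 10 = 427 N down at 5.53 m → arm 5.53 m, τ = 427 × 5.53 = 2361 N·m clockwise.
Net load moment about support A = 3464 N·m clockwise.
Reaction R at support B is upward at 7.77 m, arm 7.77 m → moment R × 7.77 counterclockwise.
Balancing moments: R × 7.77 = 3464, giving R = 446 N.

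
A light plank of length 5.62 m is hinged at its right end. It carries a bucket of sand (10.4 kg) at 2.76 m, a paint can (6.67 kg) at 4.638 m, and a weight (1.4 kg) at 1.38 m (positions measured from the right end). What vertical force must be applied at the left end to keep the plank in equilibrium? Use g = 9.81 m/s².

Take moments about the right end.
Bucket of sand: 10.4 × 9.81 = 102 N down at 2.76 m → arm 2.76 m, τ = 102 × 2.76 = 281.5 N·m counterclockwise.
Paint can: 6.67 × 9.81 = 65.43 N down at 4.638 m → arm 4.638 m, τ = 65.43 × 4.638 = 303.5 N·m counterclockwise.
Weight: 1.4 × 9.81 = 13.73 N down at 1.38 m → arm 1.38 m, τ = 13.73 × 1.38 = 18.95 N·m counterclockwise.
Net moment of the loads = 604 N·m counterclockwise.
The upward force F acts at the left end, arm 5.62 m, giving F × 5.62 clockwise.
Στ = 0 ⇒ F × 5.62 = 604 ⇒ F = 604 / 5.62 = 107 N.

F ≈ 107 N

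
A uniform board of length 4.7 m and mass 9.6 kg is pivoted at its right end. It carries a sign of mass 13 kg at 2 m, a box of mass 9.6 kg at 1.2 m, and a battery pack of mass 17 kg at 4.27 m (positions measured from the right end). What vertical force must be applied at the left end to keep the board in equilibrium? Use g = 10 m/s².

Take moments about the right end.
Beam weight: 9.6 × 10 = 96 N down at 2.35 m → arm 2.35 m, τ = 96 × 2.35 = 225.6 N·m counterclockwise.
Sign: 13 × 10 = 130 N down at 2 m → arm 2 m, τ = 130 × 2 = 260 N·m counterclockwise.
Box: 9.6 × 10 = 96 N down at 1.2 m → arm 1.2 m, τ = 96 × 1.2 = 115.2 N·m counterclockwise.
Battery pack: 17 × 10 = 170 N down at 4.27 m → arm 4.27 m, τ = 170 × 4.27 = 725.9 N·m counterclockwise.
Net moment of the loads = 1327 N·m counterclockwise.
The upward force F acts at the left end, arm 4.7 m, giving F × 4.7 clockwise.
Setting net torque to zero: F × 4.7 = 1327 → F = 1327 / 4.7 = 282 N.

F ≈ 282 N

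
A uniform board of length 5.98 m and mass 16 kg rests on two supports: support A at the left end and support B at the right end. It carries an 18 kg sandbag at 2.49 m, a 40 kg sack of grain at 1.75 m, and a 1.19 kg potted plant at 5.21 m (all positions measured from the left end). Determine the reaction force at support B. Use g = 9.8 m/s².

Choose support A as the axis so its reaction then has zero moment arm.
Beam weight: 16 × 9.8 = 156.8 N down at 2.99 m → arm 2.99 m, τ = 156.8 × 2.99 = 468.8 N·m clockwise.
Sandbag: 18 × 9.8 = 176.4 N down at 2.49 m → arm 2.49 m, τ = 176.4 × 2.49 = 439.2 N·m clockwise.
Sack of grain: 40 × 9.8 = 392 N down at 1.75 m → arm 1.75 m, τ = 392 × 1.75 = 686 N·m clockwise.
Potted plant: 1.19 × 9.8 = 11.66 N down at 5.21 m → arm 5.21 m, τ = 11.66 × 5.21 = 60.75 N·m clockwise.
Net load moment about support A = 1655 N·m clockwise.
Reaction R at support B is upward at 5.98 m, arm 5.98 m → moment R × 5.98 counterclockwise.
Στ = 0 ⇒ R × 5.98 = 1655 ⇒ R = 277 N.

R_B ≈ 277 N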